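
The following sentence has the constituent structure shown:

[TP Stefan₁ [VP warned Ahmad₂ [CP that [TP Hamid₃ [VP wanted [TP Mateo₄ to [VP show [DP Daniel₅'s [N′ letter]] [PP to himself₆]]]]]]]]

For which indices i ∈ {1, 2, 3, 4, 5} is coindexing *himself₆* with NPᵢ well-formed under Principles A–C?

{4}

*himself* is an anaphor, so Principle A applies: it must be bound in its binding domain.
Binding domain of *himself₆*: the embedded TP, whose subject is Mateo₄.
*Stefan₁* c-commands the anaphor but is outside its binding domain → cannot satisfy Principle A.
*Ahmad₂* c-commands the anaphor but is outside its binding domain → cannot satisfy Principle A.
*Hamid₃* c-commands the anaphor but is outside its binding domain → cannot satisfy Principle A.
*Mateo₄* c-commands the anaphor within its binding domain → licit binder.
*Daniel₅* does not c-command the anaphor → cannot bind it.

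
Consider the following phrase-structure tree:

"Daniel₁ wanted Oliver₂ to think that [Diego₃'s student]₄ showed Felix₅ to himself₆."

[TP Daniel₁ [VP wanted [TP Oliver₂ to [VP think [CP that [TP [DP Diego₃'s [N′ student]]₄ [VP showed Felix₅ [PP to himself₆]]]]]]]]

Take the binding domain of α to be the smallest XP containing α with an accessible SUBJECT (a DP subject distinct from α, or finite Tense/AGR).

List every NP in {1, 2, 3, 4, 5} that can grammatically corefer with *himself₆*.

*himself* is an anaphor, so Principle A applies: it must be bound in its binding domain.
Binding domain of *himself₆*: the embedded TP, whose subject is [Diego₃'s student]₄.
*Daniel₁* c-commands the anaphor but is outside its binding domain → cannot satisfy Principle A.
*Oliver₂* c-commands the anaphor but is outside its binding domain → cannot satisfy Principle A.
*Diego₃* does not c-command the anaphor → cannot bind it.
*[Diego₃'s student]₄* c-commands the anaphor within its binding domain → licit binder.
*Felix₅* c-commands the anaphor within its binding domain → licit binder.

{4, 5}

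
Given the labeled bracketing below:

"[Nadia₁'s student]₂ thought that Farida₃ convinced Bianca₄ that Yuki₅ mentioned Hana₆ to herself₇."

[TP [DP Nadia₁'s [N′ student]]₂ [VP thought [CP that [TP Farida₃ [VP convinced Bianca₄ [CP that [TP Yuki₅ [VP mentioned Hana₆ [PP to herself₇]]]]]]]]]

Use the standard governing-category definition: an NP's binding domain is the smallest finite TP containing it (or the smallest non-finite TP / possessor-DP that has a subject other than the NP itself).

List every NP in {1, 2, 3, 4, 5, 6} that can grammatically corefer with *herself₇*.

{5, 6}

*herself* is an anaphor, so Principle A applies: it must be bound in its binding domain.
Binding domain of *herself₇*: the embedded TP, whose subject is Yuki₅.
*Nadia₁* does not c-command the anaphor → cannot bind it.
*[Nadia₁'s student]₂* c-commands the anaphor but is outside its binding domain → cannot satisfy Principle A.
*Farida₃* c-commands the anaphor but is outside its binding domain → cannot satisfy Principle A.
*Bianca₄* c-commands the anaphor but is outside its binding domain → cannot satisfy Principle A.
*Yuki₅* c-commands the anaphor within its binding domain → licit binder.
*Hana₆* c-commands the anaphor within its binding domain → licit binder.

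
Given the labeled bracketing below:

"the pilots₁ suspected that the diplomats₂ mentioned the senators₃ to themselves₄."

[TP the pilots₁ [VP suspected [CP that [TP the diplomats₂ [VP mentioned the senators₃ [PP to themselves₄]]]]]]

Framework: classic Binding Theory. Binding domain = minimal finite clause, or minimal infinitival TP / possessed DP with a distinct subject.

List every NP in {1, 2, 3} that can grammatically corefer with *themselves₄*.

*themselves* is an anaphor, so Principle A applies: it must be bound in its binding domain.
Binding domain of *themselves₄*: the embedded TP, whose subject is the diplomats₂.
*the pilots₁* c-commands the anaphor but is outside its binding domain → cannot satisfy Principle A.
*the diplomats₂* c-commands the anaphor within its binding domain → licit binder.
*the senators₃* c-commands the anaphor within its binding domain → licit binder.

{2, 3}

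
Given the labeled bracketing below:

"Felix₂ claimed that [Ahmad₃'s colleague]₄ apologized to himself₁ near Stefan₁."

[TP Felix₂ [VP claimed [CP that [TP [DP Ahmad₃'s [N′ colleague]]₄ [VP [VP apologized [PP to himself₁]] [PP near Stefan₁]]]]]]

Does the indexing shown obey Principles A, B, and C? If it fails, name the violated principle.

The two coindexed NPs are *Stefan₁* and *himself₁*.
*himself₁* is an anaphor. Principle A requires it to be bound within its binding domain — the embedded TP, whose subject is [Ahmad₃'s colleague]₄.
Within that domain it is c-commanded by *[Ahmad₃'s colleague]₄*, which does not share its index.
*Stefan₁* does not c-command the anaphor at all.
The anaphor is unbound in its domain → Principle A violation.

Principle A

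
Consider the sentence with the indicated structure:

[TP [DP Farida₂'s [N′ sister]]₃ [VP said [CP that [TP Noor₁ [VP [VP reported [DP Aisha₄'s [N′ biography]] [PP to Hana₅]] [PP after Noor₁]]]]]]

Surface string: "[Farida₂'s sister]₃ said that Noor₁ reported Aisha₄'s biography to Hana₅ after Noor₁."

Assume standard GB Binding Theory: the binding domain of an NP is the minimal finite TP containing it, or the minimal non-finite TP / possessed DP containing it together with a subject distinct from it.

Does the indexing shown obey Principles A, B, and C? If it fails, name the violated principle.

The two coindexed NPs are *Noor₁* (the lower occurrence) and *Noor₁* (the higher occurrence).
*Noor₁* (the lower occurrence) is an R-expression. Principle C requires it to be free everywhere.
*Noor₁* (the higher occurrence) c-commands it and carries the same index.
The R-expression is bound → Principle C violation.

Principle C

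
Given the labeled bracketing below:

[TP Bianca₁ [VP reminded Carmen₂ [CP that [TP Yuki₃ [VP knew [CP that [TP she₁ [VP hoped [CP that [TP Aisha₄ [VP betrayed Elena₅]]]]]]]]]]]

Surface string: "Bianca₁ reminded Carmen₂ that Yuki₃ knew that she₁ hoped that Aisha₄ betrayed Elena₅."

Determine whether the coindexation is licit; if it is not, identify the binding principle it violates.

grammatical

The two coindexed NPs are *Bianca₁* and *she₁*.
*she₁* is a pronoun; nothing c-commands it within its binding domain (the embedded TP.), so Principle B holds trivially.
*Bianca₁* is an R-expression; *she₁* does not c-command it, and no other NP shares its index, so Principle C is satisfied.
All principles are respected.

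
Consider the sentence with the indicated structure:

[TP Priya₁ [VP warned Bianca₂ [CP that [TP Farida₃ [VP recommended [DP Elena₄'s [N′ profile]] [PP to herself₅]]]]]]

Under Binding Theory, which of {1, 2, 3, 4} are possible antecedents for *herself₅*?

*herself* is an anaphor, so Principle A applies: it must be bound in its binding domain.
Binding domain of *herself₅*: the embedded TP, whose subject is Farida₃.
*Priya₁* c-commands the anaphor but is outside its binding domain → cannot satisfy Principle A.
*Bianca₂* c-commands the anaphor but is outside its binding domain → cannot satisfy Principle A.
*Farida₃* c-commands the anaphor within its binding domain → licit binder.
*Elena₄* does not c-command the anaphor → cannot bind it.

{3}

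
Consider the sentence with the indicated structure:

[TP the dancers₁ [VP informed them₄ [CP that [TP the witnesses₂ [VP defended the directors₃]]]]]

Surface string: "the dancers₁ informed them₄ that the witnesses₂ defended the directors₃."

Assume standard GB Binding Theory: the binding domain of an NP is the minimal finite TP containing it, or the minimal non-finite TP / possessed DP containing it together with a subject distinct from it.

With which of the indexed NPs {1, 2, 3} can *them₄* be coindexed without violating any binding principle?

none

*them* is a pronoun, so Principle B applies: it must be free in its binding domain.
Binding domain of *them₄*: the matrix TP, whose subject is the dancers₁.
*the dancers₁* c-commands the pronoun within its binding domain → coindexation would violate Principle B.
*the witnesses₂*: the pronoun c-commands this R-expression → coindexation would violate Principle C on *the witnesses₂*.
*the directors₃*: the pronoun c-commands this R-expression → coindexation would violate Principle C on *the directors₃*.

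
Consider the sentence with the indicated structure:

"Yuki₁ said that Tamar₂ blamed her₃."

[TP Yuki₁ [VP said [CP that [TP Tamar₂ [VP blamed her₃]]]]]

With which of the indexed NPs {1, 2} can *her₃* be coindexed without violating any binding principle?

*her* is a pronoun, so Principle B applies: it must be free in its binding domain.
Binding domain of *her₃*: the embedded TP, whose subject is Tamar₂.
*Yuki₁* c-commands the pronoun but from outside its binding domain, and is not c-commanded by it → coindexation permitted.
*Tamar₂* c-commands the pronoun within its binding domain → coindexation would violate Principle B.

{1}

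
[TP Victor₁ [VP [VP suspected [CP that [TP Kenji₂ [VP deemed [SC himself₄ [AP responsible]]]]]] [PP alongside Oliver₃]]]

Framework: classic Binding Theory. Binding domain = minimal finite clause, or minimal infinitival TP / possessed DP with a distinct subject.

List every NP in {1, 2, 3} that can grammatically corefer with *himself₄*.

*himself* is an anaphor, so Principle A applies: it must be bound in its binding domain.
Binding domain of *himself₄*: the embedded TP, whose subject is Kenji₂.
*Victor₁* c-commands the anaphor but is outside its binding domain → cannot satisfy Principle A.
*Kenji₂* c-commands the anaphor within its binding domain → licit binder.
*Oliver₃* does not c-command the anaphor → cannot bind it.

{2}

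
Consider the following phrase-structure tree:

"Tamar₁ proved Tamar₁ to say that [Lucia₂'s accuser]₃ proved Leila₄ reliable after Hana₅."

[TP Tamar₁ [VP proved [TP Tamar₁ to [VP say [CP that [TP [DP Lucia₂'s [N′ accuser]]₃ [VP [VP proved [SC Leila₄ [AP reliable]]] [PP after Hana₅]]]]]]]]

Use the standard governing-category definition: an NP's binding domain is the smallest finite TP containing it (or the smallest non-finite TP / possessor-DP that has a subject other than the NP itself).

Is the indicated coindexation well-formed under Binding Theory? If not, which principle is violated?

The two coindexed NPs are *Tamar₁* (the lower occurrence) and *Tamar₁* (the higher occurrence).
*Tamar₁* (the lower occurrence) is an R-expression. Principle C requires it to be free everywhere.
*Tamar₁* (the higher occurrence) c-commands it and carries the same index.
The R-expression is bound → Principle C violation.

Principle C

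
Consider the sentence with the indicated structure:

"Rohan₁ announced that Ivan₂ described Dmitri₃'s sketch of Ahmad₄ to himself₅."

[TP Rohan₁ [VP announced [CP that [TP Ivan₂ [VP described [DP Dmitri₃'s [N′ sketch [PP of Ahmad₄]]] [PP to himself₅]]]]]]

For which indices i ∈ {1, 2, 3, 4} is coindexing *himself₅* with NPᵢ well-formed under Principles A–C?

*himself* is an anaphor, so Principle A applies: it must be bound in its binding domain.
Binding domain of *himself₅*: the embedded TP, whose subject is Ivan₂.
*Rohan₁* c-commands the anaphor but is outside its binding domain → cannot satisfy Principle A.
*Ivan₂* c-commands the anaphor within its binding domain → licit binder.
*Dmitri₃* does not c-command the anaphor → cannot bind it.
*Ahmad₄* does not c-command the anaphor → cannot bind it.

{2}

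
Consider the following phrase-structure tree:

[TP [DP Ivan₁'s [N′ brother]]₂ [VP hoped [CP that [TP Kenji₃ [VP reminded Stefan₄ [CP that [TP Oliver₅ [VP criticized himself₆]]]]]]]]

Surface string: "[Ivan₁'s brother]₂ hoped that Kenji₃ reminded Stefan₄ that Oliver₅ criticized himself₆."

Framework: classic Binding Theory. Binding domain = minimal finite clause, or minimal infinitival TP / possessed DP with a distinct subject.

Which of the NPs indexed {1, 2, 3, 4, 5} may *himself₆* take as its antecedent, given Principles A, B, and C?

*himself* is an anaphor, so Principle A applies: it must be bound in its binding domain.
Binding domain of *himself₆*: the embedded TP, whose subject is Oliver₅.
*Ivan₁* does not c-command the anaphor → cannot bind it.
*[Ivan₁'s brother]₂* c-commands the anaphor but is outside its binding domain → cannot satisfy Principle A.
*Kenji₃* c-commands the anaphor but is outside its binding domain → cannot satisfy Principle A.
*Stefan₄* c-commands the anaphor but is outside its binding domain → cannot satisfy Principle A.
*Oliver₅* c-commands the anaphor within its binding domain → licit binder.

{5}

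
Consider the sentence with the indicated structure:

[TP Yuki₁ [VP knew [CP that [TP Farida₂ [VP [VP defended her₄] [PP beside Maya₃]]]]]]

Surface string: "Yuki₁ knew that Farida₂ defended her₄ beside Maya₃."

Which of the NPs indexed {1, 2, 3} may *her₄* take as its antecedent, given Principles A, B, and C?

*her* is a pronoun, so Principle B applies: it must be free in its binding domain.
Binding domain of *her₄*: the embedded TP, whose subject is Farida₂.
*Yuki₁* c-commands the pronoun but from outside its binding domain, and is not c-commanded by it → coindexation permitted.
*Farida₂* c-commands the pronoun within its binding domain → coindexation would violate Principle B.
*Maya₃* and the pronoun do not c-command one another → neither Principle B nor Principle C is at stake; coindexation permitted.

{1, 3}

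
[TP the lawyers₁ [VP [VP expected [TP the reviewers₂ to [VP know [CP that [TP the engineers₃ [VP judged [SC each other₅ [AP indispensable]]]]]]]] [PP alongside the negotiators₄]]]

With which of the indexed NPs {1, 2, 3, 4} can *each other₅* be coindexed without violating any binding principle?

{3}

*each other* is an anaphor, so Principle A applies: it must be bound in its binding domain.
Binding domain of *each other₅*: the embedded TP, whose subject is the engineers₃.
*the lawyers₁* c-commands the anaphor but is outside its binding domain → cannot satisfy Principle A.
*the reviewers₂* c-commands the anaphor but is outside its binding domain → cannot satisfy Principle A.
*the engineers₃* c-commands the anaphor within its binding domain → licit binder.
*the negotiators₄* does not c-command the anaphor → cannot bind it.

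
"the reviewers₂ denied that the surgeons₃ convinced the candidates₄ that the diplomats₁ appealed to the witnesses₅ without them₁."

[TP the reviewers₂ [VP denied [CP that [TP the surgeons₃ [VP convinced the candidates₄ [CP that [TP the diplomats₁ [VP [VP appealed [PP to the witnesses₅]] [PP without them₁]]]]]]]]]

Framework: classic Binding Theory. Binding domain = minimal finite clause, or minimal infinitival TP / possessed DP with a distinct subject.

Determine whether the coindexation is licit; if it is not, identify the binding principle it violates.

The two coindexed NPs are *the diplomats₁* and *them₁*.
*them₁* is a pronoun. Its binding domain is the embedded TP, whose subject is the diplomats₁.
*the diplomats₁* c-commands it within that domain and carries the same index.
The pronoun is locally bound → Principle B violation.

Principle B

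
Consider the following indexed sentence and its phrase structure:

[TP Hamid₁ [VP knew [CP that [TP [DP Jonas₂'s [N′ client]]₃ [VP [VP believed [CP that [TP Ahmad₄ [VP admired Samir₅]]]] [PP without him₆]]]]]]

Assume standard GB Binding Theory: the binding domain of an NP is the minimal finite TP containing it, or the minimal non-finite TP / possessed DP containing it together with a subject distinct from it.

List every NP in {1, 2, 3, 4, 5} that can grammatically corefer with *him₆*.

*him* is a pronoun, so Principle B applies: it must be free in its binding domain.
Binding domain of *him₆*: the embedded TP, whose subject is [Jonas₂'s client]₃.
*Hamid₁* c-commands the pronoun but from outside its binding domain, and is not c-commanded by it → coindexation permitted.
*Jonas₂* and the pronoun do not c-command one another → neither Principle B nor Principle C is at stake; coindexation permitted.
*[Jonas₂'s client]₃* c-commands the pronoun within its binding domain → coindexation would violate Principle B.
*Ahmad₄* and the pronoun do not c-command one another → neither Principle B nor Principle C is at stake; coindexation permitted.
*Samir₅* and the pronoun do not c-command one another → neither Principle B nor Principle C is at stake; coindexation permitted.

{1, 2, 4, 5}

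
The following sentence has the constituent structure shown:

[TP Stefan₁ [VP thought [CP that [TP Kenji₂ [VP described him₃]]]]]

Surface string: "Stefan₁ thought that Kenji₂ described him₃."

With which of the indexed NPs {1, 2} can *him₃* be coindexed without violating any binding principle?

*him* is a pronoun, so Principle B applies: it must be free in its binding domain.
Binding domain of *him₃*: the embedded TP, whose subject is Kenji₂.
*Stefan₁* c-commands the pronoun but from outside its binding domain, and is not c-commanded by it → coindexation permitted.
*Kenji₂* c-commands the pronoun within its binding domain → coindexation would violate Principle B.

{1}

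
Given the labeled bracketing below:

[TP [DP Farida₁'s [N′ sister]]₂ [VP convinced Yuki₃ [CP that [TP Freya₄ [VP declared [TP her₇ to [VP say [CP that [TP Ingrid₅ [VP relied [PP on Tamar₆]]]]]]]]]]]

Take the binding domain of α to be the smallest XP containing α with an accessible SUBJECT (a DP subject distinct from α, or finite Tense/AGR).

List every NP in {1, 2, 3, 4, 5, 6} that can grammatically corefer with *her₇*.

{1, 2, 3}

*her* is a pronoun, so Principle B applies: it must be free in its binding domain.
Binding domain of *her₇*: the embedded TP, whose subject is Freya₄.
*Farida₁* and the pronoun do not c-command one another → neither Principle B nor Principle C is at stake; coindexation permitted.
*[Farida₁'s sister]₂* c-commands the pronoun but from outside its binding domain, and is not c-commanded by it → coindexation permitted.
*Yuki₃* c-commands the pronoun but from outside its binding domain, and is not c-commanded by it → coindexation permitted.
*Freya₄* c-commands the pronoun within its binding domain → coindexation would violate Principle B.
*Ingrid₅*: the pronoun c-commands this R-expression → coindexation would violate Principle C on *Ingrid₅*.
*Tamar₆*: the pronoun c-commands this R-expression → coindexation would violate Principle C on *Tamar₆*.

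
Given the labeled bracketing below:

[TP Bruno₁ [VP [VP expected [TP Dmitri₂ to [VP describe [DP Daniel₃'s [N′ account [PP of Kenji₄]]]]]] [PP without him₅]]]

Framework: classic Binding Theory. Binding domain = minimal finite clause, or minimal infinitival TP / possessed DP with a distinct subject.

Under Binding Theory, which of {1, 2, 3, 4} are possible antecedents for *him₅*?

{2, 3, 4}

*him* is a pronoun, so Principle B applies: it must be free in its binding domain.
Binding domain of *him₅*: the matrix TP, whose subject is Bruno₁.
*Bruno₁* c-commands the pronoun within its binding domain → coindexation would violate Principle B.
*Dmitri₂* and the pronoun do not c-command one another → neither Principle B nor Principle C is at stake; coindexation permitted.
*Daniel₃* and the pronoun do not c-command one another → neither Principle B nor Principle C is at stake; coindexation permitted.
*Kenji₄* and the pronoun do not c-command one another → neither Principle B nor Principle C is at stake; coindexation permitted.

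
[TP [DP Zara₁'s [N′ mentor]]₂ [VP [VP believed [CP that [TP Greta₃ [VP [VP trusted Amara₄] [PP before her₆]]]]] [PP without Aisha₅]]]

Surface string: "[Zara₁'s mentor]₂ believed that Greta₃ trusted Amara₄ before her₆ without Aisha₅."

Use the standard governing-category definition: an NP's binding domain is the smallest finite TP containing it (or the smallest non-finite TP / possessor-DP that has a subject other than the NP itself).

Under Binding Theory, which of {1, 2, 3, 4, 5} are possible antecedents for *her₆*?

{1, 2, 4, 5}

*her* is a pronoun, so Principle B applies: it must be free in its binding domain.
Binding domain of *her₆*: the embedded TP, whose subject is Greta₃.
*Zara₁* and the pronoun do not c-command one another → neither Principle B nor Principle C is at stake; coindexation permitted.
*[Zara₁'s mentor]₂* c-commands the pronoun but from outside its binding domain, and is not c-commanded by it → coindexation permitted.
*Greta₃* c-commands the pronoun within its binding domain → coindexation would violate Principle B.
*Amara₄* and the pronoun do not c-command one another → neither Principle B nor Principle C is at stake; coindexation permitted.
*Aisha₅* and the pronoun do not c-command one another → neither Principle B nor Principle C is at stake; coindexation permitted.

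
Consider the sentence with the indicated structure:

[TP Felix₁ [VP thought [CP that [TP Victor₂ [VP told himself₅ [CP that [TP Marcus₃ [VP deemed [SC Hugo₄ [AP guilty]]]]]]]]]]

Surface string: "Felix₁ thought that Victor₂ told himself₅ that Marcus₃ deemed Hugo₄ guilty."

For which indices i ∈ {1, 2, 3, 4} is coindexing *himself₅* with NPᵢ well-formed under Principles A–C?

{2}

*himself* is an anaphor, so Principle A applies: it must be bound in its binding domain.
Binding domain of *himself₅*: the embedded TP, whose subject is Victor₂.
*Felix₁* c-commands the anaphor but is outside its binding domain → cannot satisfy Principle A.
*Victor₂* c-commands the anaphor within its binding domain → licit binder.
*Marcus₃* does not c-command the anaphor → cannot bind it.
*Hugo₄* does not c-command the anaphor → cannot bind it.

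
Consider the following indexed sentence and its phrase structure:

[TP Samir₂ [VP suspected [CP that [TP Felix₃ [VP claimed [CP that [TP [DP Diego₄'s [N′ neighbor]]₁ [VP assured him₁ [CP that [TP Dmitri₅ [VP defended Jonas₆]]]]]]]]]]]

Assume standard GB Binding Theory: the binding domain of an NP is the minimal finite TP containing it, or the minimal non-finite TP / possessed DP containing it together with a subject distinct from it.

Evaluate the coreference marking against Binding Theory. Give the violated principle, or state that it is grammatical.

Principle B

The two coindexed NPs are *[Diego₄'s neighbor]₁* and *him₁*.
*him₁* is a pronoun. Its binding domain is the embedded TP, whose subject is [Diego₄'s neighbor]₁.
*[Diego₄'s neighbor]₁* c-commands it within that domain and carries the same index.
The pronoun is locally bound → Principle B violation.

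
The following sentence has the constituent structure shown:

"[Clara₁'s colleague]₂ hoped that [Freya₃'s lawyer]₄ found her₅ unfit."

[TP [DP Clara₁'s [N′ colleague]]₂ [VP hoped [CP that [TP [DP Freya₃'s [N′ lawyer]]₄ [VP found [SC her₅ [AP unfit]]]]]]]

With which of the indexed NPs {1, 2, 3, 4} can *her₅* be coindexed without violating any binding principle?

*her* is a pronoun, so Principle B applies: it must be free in its binding domain.
Binding domain of *her₅*: the embedded TP, whose subject is [Freya₃'s lawyer]₄.
*Clara₁* and the pronoun do not c-command one another → neither Principle B nor Principle C is at stake; coindexation permitted.
*[Clara₁'s colleague]₂* c-commands the pronoun but from outside its binding domain, and is not c-commanded by it → coindexation permitted.
*Freya₃* and the pronoun do not c-command one another → neither Principle B nor Principle C is at stake; coindexation permitted.
*[Freya₃'s lawyer]₄* c-commands the pronoun within its binding domain → coindexation would violate Principle B.

{1, 2, 3}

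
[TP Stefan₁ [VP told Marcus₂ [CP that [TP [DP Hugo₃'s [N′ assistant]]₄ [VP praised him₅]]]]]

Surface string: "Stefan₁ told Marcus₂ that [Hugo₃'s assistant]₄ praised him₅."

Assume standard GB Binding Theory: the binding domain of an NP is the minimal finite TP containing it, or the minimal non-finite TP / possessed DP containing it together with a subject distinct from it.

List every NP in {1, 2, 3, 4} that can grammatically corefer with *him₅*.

{1, 2, 3}

*him* is a pronoun, so Principle B applies: it must be free in its binding domain.
Binding domain of *him₅*: the embedded TP, whose subject is [Hugo₃'s assistant]₄.
*Stefan₁* c-commands the pronoun but from outside its binding domain, and is not c-commanded by it → coindexation permitted.
*Marcus₂* c-commands the pronoun but from outside its binding domain, and is not c-commanded by it → coindexation permitted.
*Hugo₃* and the pronoun do not c-command one another → neither Principle B nor Principle C is at stake; coindexation permitted.
*[Hugo₃'s assistant]₄* c-commands the pronoun within its binding domain → coindexation would violate Principle B.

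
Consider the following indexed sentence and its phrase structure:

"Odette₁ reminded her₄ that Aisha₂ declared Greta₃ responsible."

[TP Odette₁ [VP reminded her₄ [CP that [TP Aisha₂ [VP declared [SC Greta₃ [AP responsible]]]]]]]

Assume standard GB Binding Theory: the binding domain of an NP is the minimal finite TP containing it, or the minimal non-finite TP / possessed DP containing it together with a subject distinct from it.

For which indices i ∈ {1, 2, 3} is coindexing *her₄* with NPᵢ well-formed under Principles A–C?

*her* is a pronoun, so Principle B applies: it must be free in its binding domain.
Binding domain of *her₄*: the matrix TP, whose subject is Odette₁.
*Odette₁* c-commands the pronoun within its binding domain → coindexation would violate Principle B.
*Aisha₂*: the pronoun c-commands this R-expression → coindexation would violate Principle C on *Aisha₂*.
*Greta₃*: the pronoun c-commands this R-expression → coindexation would violate Principle C on *Greta₃*.

none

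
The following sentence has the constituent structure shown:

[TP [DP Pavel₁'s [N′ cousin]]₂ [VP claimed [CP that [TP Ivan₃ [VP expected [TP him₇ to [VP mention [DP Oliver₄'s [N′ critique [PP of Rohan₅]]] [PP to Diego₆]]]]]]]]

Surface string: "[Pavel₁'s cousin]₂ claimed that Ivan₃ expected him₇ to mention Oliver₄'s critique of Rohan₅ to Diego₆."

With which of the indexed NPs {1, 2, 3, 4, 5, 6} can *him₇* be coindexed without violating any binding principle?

{1, 2}

*him* is a pronoun, so Principle B applies: it must be free in its binding domain.
Binding domain of *him₇*: the embedded TP, whose subject is Ivan₃.
*Pavel₁* and the pronoun do not c-command one another → neither Principle B nor Principle C is at stake; coindexation permitted.
*[Pavel₁'s cousin]₂* c-commands the pronoun but from outside its binding domain, and is not c-commanded by it → coindexation permitted.
*Ivan₃* c-commands the pronoun within its binding domain → coindexation would violate Principle B.
*Oliver₄*: the pronoun c-commands this R-expression → coindexation would violate Principle C on *Oliver₄*.
*Rohan₅*: the pronoun c-commands this R-expression → coindexation would violate Principle C on *Rohan₅*.
*Diego₆*: the pronoun c-commands this R-expression → coindexation would violate Principle C on *Diego₆*.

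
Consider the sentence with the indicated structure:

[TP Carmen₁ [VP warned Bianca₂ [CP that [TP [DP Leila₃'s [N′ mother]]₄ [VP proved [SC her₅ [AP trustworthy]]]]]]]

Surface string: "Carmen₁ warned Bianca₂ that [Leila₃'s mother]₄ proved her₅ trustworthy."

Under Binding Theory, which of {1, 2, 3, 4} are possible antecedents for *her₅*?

{1, 2, 3}

*her* is a pronoun, so Principle B applies: it must be free in its binding domain.
Binding domain of *her₅*: the embedded TP, whose subject is [Leila₃'s mother]₄.
*Carmen₁* c-commands the pronoun but from outside its binding domain, and is not c-commanded by it → coindexation permitted.
*Bianca₂* c-commands the pronoun but from outside its binding domain, and is not c-commanded by it → coindexation permitted.
*Leila₃* and the pronoun do not c-command one another → neither Principle B nor Principle C is at stake; coindexation permitted.
*[Leila₃'s mother]₄* c-commands the pronoun within its binding domain → coindexation would violate Principle B.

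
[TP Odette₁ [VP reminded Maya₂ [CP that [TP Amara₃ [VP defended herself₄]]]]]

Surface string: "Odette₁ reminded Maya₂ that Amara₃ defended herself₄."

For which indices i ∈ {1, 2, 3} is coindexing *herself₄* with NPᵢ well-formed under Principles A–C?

*herself* is an anaphor, so Principle A applies: it must be bound in its binding domain.
Binding domain of *herself₄*: the embedded TP, whose subject is Amara₃.
*Odette₁* c-commands the anaphor but is outside its binding domain → cannot satisfy Principle A.
*Maya₂* c-commands the anaphor but is outside its binding domain → cannot satisfy Principle A.
*Amara₃* c-commands the anaphor within its binding domain → licit binder.

{3}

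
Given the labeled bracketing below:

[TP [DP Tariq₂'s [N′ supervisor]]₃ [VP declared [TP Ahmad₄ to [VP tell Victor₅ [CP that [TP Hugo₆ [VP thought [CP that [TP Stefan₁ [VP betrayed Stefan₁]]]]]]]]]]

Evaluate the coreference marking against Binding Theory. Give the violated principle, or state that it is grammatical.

Principle C

The two coindexed NPs are *Stefan₁* (the higher occurrence) and *Stefan₁* (the lower occurrence).
*Stefan₁* (the lower occurrence) is an R-expression. Principle C requires it to be free everywhere.
*Stefan₁* (the higher occurrence) c-commands it and carries the same index.
The R-expression is bound → Principle C violation.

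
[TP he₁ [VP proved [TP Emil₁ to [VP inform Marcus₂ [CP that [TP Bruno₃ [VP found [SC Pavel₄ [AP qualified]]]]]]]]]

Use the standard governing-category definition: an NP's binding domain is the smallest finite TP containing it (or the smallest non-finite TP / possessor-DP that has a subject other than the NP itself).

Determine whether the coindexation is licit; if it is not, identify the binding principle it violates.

Principle C

The two coindexed NPs are *he₁* and *Emil₁*.
*Emil₁* is an R-expression. Principle C requires it to be free everywhere.
*he₁* c-commands it and carries the same index.
The R-expression is bound → Principle C violation.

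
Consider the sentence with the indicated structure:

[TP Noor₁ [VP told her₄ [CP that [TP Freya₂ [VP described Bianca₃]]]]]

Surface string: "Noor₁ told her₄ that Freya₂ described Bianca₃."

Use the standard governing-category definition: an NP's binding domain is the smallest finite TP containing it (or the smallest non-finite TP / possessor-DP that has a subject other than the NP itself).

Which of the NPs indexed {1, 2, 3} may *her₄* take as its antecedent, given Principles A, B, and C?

none

*her* is a pronoun, so Principle B applies: it must be free in its binding domain.
Binding domain of *her₄*: the matrix TP, whose subject is Noor₁.
*Noor₁* c-commands the pronoun within its binding domain → coindexation would violate Principle B.
*Freya₂*: the pronoun c-commands this R-expression → coindexation would violate Principle C on *Freya₂*.
*Bianca₃*: the pronoun c-commands this R-expression → coindexation would violate Principle C on *Bianca₃*.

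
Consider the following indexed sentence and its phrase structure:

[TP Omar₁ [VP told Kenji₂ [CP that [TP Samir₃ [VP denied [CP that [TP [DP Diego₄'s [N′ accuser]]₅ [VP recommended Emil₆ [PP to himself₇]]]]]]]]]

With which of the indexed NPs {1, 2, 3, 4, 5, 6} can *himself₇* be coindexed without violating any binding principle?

*himself* is an anaphor, so Principle A applies: it must be bound in its binding domain.
Binding domain of *himself₇*: the embedded TP, whose subject is [Diego₄'s accuser]₅.
*Omar₁* c-commands the anaphor but is outside its binding domain → cannot satisfy Principle A.
*Kenji₂* c-commands the anaphor but is outside its binding domain → cannot satisfy Principle A.
*Samir₃* c-commands the anaphor but is outside its binding domain → cannot satisfy Principle A.
*Diego₄* does not c-command the anaphor → cannot bind it.
*[Diego₄'s accuser]₅* c-commands the anaphor within its binding domain → licit binder.
*Emil₆* c-commands the anaphor within its binding domain → licit binder.

{5, 6}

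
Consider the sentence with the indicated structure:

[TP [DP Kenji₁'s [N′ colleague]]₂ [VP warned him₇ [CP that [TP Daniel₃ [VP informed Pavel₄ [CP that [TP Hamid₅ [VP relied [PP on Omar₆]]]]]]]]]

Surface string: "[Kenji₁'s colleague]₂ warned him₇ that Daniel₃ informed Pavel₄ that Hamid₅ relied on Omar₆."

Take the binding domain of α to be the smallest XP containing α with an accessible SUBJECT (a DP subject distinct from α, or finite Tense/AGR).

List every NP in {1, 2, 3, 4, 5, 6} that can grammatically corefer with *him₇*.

{1}

*him* is a pronoun, so Principle B applies: it must be free in its binding domain.
Binding domain of *him₇*: the matrix TP, whose subject is [Kenji₁'s colleague]₂.
*Kenji₁* and the pronoun do not c-command one another → neither Principle B nor Principle C is at stake; coindexation permitted.
*[Kenji₁'s colleague]₂* c-commands the pronoun within its binding domain → coindexation would violate Principle B.
*Daniel₃*: the pronoun c-commands this R-expression → coindexation would violate Principle C on *Daniel₃*.
*Pavel₄*: the pronoun c-commands this R-expression → coindexation would violate Principle C on *Pavel₄*.
*Hamid₅*: the pronoun c-commands this R-expression → coindexation would violate Principle C on *Hamid₅*.
*Omar₆*: the pronoun c-commands this R-expression → coindexation would violate Principle C on *Omar₆*.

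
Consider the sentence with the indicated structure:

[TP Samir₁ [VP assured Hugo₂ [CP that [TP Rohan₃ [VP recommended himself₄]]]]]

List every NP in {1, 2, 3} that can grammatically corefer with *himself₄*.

{3}

*himself* is an anaphor, so Principle A applies: it must be bound in its binding domain.
Binding domain of *himself₄*: the embedded TP, whose subject is Rohan₃.
*Samir₁* c-commands the anaphor but is outside its binding domain → cannot satisfy Principle A.
*Hugo₂* c-commands the anaphor but is outside its binding domain → cannot satisfy Principle A.
*Rohan₃* c-commands the anaphor within its binding domain → licit binder.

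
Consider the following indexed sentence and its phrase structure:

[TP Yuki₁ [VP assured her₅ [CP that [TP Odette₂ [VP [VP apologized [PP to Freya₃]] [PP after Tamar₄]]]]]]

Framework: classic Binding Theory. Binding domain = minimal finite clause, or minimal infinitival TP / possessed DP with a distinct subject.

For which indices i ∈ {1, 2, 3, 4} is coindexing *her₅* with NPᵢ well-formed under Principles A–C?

*her* is a pronoun, so Principle B applies: it must be free in its binding domain.
Binding domain of *her₅*: the matrix TP, whose subject is Yuki₁.
*Yuki₁* c-commands the pronoun within its binding domain → coindexation would violate Principle B.
*Odette₂*: the pronoun c-commands this R-expression → coindexation would violate Principle C on *Odette₂*.
*Freya₃*: the pronoun c-commands this R-expression → coindexation would violate Principle C on *Freya₃*.
*Tamar₄*: the pronoun c-commands this R-expression → coindexation would violate Principle C on *Tamar₄*.

none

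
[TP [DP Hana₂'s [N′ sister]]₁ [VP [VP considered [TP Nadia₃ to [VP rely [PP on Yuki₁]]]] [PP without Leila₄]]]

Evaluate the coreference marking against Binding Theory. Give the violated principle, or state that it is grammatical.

Principle C

The two coindexed NPs are *[Hana₂'s sister]₁* and *Yuki₁*.
*Yuki₁* is an R-expression. Principle C requires it to be free everywhere.
*[Hana₂'s sister]₁* c-commands it and carries the same index.
The R-expression is bound → Principle C violation.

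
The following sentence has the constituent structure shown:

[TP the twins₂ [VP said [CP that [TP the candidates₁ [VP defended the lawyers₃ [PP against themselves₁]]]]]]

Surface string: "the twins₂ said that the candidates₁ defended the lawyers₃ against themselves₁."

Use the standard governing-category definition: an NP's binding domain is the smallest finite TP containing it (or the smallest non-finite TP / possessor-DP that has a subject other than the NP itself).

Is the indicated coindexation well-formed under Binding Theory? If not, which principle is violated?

The two coindexed NPs are *the candidates₁* and *themselves₁*.
*themselves₁* is an anaphor; its binding domain is the embedded TP, whose subject is the candidates₁. *the candidates₁* c-commands it within that domain and shares its index, so Principle A is satisfied.
*the candidates₁* is an R-expression; *themselves₁* does not c-command it, and no other NP shares its index, so Principle C is satisfied.
All principles are respected.

grammatical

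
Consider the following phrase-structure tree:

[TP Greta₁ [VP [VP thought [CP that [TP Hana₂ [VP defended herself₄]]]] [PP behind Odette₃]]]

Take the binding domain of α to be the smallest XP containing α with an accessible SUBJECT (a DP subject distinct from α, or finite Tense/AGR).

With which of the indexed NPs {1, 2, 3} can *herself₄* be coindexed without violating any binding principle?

*herself* is an anaphor, so Principle A applies: it must be bound in its binding domain.
Binding domain of *herself₄*: the embedded TP, whose subject is Hana₂.
*Greta₁* c-commands the anaphor but is outside its binding domain → cannot satisfy Principle A.
*Hana₂* c-commands the anaphor within its binding domain → licit binder.
*Odette₃* does not c-command the anaphor → cannot bind it.

{2}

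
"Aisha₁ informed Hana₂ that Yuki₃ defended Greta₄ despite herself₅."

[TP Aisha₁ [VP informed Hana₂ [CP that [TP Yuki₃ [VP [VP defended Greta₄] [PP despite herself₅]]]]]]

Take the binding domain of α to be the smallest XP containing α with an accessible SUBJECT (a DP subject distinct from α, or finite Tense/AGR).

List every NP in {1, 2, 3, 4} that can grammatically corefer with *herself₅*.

{3}

*herself* is an anaphor, so Principle A applies: it must be bound in its binding domain.
Binding domain of *herself₅*: the embedded TP, whose subject is Yuki₃.
*Aisha₁* c-commands the anaphor but is outside its binding domain → cannot satisfy Principle A.
*Hana₂* c-commands the anaphor but is outside its binding domain → cannot satisfy Principle A.
*Yuki₃* c-commands the anaphor within its binding domain → licit binder.
*Greta₄* does not c-command the anaphor → cannot bind it.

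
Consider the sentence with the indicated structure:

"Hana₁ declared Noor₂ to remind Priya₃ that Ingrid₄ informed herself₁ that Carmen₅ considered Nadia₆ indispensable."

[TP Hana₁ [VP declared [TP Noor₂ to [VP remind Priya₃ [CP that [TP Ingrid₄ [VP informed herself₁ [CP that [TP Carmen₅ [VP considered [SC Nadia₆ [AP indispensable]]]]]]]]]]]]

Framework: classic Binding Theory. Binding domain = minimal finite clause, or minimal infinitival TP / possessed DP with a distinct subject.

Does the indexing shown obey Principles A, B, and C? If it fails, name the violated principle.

The two coindexed NPs are *Hana₁* and *herself₁*.
*herself₁* is an anaphor. Principle A requires it to be bound within its binding domain — the embedded TP, whose subject is Ingrid₄.
Within that domain it is c-commanded by *Ingrid₄*, which does not share its index.
*Hana₁* does c-command the anaphor, but from outside its binding domain.
The anaphor is unbound in its domain → Principle A violation.

Principle A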